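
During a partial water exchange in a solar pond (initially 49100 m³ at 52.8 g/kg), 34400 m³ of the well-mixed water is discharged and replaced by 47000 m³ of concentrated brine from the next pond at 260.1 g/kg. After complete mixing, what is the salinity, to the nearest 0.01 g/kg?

210.71 g/kg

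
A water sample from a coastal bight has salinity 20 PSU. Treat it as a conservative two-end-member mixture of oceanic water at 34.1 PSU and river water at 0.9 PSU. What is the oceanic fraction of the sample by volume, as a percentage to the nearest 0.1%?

57.5%

Let g be the oceanic fraction. Salt balance per unit volume:
g×34.1 + (1−g)×0.9 = 20
g = (20 − 0.9) / (34.1 − 0.9) = 19.1/33.2 = 0.5753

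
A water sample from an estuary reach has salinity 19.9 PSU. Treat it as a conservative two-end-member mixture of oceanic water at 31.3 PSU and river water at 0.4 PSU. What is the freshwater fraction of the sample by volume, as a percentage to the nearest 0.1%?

36.9%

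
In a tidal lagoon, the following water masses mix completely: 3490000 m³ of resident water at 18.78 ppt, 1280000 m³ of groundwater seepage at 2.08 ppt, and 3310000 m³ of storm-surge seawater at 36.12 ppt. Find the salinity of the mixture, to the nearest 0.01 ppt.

Total salt / total volume:
salt = 3,490,000×18.78 + 1,280,000×2.08 + 3,310,000×36.12 = 65,542,200 + 2,662,400 + 119,557,200 = 187,761,800
volume = 3,490,000 + 1,280,000 + 3,310,000 = 8,080,000 m³
S = 187,761,800 / 8,080,000 = 23.2378 ppt

23.24 ppt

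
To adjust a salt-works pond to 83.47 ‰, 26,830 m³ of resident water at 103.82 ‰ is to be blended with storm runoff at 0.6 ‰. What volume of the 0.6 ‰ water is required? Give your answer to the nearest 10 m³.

Salt balance: 26,830×103.82 + V×0.6 = (26,830+V)×83.47
2,785,490.6 + 0.6V = 2,239,500.1 + 83.47V
545,990.5 = 82.87V
V = 6,588.52 m³

6590 m³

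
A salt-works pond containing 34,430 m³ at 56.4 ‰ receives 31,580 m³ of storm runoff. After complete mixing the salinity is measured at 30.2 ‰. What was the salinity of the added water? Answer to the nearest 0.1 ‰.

1.6 ‰

Salt balance: 34,430×56.4 + 31,580×S = 66,010×30.2
1,941,852 + 31,580·S = 1,993,502
S = (1,993,502 − 1,941,852) / 31,580 = 1.6355 ‰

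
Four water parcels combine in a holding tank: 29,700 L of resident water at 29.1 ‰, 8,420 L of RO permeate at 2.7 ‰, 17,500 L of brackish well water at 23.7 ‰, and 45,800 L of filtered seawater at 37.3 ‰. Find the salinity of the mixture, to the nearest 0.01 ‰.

29.68 ‰

Total salt / total volume:
salt = 29,700×29.1 + 8,420×2.7 + 17,500×23.7 + 45,800×37.3 = 864,270 + 22,734 + 414,750 + 1,708,340 = 3,010,094
volume = 29,700 + 8,420 + 17,500 + 45,800 = 101,420 L
S = 3,010,094 / 101,420 = 29.6795 ‰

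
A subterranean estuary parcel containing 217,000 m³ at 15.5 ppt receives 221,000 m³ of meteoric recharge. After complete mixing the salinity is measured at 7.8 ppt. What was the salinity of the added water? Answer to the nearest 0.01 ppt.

Salt balance: 217,000×15.5 + 221,000×S = 438,000×7.8
3,363,500 + 221,000·S = 3,416,400
S = (3,416,400 − 3,363,500) / 221,000 = 0.2394 ppt

0.24 ppt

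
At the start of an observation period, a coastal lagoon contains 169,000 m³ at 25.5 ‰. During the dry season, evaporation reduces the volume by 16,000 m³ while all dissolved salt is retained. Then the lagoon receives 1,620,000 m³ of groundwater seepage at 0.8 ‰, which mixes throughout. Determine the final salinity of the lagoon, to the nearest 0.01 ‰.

3.16 ‰

After evaporation: salt = 169,000×25.5 = 4,309,500; volume = 169,000 − 16,000 = 153,000 m³
After mixing: salt = 4,309,500 + 1,620,000×0.8 = 5,605,500; volume = 153,000 + 1,620,000 = 1,773,000 m³
S = 5,605,500 / 1,773,000 = 3.1616 ‰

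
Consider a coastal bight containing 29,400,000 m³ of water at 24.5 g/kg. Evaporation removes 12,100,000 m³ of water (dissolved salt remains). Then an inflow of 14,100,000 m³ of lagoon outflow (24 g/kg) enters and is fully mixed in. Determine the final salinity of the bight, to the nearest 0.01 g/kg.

After evaporation: salt = 29,400,000×24.5 = 720,300,000; volume = 29,400,000 − 12,100,000 = 17,300,000 m³
After mixing: salt = 720,300,000 + 14,100,000×24 = 1,058,700,000; volume = 17,300,000 + 14,100,000 = 31,400,000 m³
S = 1,058,700,000 / 31,400,000 = 33.7166 g/kg

33.72 g/kg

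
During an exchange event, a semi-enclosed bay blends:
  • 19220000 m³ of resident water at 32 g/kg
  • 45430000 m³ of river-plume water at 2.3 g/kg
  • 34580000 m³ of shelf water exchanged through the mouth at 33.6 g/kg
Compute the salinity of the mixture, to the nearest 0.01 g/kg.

18.96 g/kg

Conserving salt mass:
salt = 19,220,000×32 + 45,430,000×2.3 + 34,580,000×33.6 = 615,040,000 + 104,489,000 + 1,161,888,000 = 1,881,417,000
volume = 19,220,000 + 45,430,000 + 34,580,000 = 99,230,000 m³
S = 1,881,417,000 / 99,230,000 = 18.9602 g/kg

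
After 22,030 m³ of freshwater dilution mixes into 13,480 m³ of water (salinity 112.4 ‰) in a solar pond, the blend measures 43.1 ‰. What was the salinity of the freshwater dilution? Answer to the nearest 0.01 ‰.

0.70 ‰

Salt balance: 13,480×112.4 + 22,030×S = 35,510×43.1
1,515,152 + 22,030·S = 1,530,481
S = (1,530,481 − 1,515,152) / 22,030 = 0.6958 ‰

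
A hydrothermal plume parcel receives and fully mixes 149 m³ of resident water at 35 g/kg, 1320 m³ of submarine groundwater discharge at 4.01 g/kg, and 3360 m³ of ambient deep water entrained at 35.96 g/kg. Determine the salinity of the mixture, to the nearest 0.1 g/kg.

Weighted by volume,
salt = 149×35 + 1,320×4.01 + 3,360×35.96 = 5,215 + 5,293.2 + 120,825.6 = 131,333.8
volume = 149 + 1,320 + 3,360 = 4,829 m³
S = 131,333.8 / 4,829 = 27.197 g/kg

27.2 g/kg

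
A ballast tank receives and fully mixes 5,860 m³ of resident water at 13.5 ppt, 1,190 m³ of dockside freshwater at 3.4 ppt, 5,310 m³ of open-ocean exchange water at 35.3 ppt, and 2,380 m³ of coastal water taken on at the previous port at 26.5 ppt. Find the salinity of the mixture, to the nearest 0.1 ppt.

22.6 ppt

Mass of salt is conserved:
salt = 5,860×13.5 + 1,190×3.4 + 5,310×35.3 + 2,380×26.5 = 79,110 + 4,046 + 187,443 + 63,070 = 333,669
volume = 5,860 + 1,190 + 5,310 + 2,380 = 14,740 m³
S = 333,669 / 14,740 = 22.637 ppt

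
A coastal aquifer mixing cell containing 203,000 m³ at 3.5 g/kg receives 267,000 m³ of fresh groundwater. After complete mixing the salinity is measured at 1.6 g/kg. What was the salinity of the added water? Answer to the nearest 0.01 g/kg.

Salt balance: 203,000×3.5 + 267,000×S = 470,000×1.6
710,500 + 267,000·S = 752,000
S = (752,000 − 710,500) / 267,000 = 0.1554 g/kg

0.16 g/kg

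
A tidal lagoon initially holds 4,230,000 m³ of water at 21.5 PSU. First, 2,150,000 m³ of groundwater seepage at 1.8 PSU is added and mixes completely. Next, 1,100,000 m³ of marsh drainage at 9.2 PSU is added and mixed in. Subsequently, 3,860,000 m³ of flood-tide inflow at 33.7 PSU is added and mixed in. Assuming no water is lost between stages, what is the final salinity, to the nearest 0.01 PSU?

20.72 PSU

Weighted by volume,
Initial salt = 4,230,000×21.5 = 90,945,000
After stage 1: salt = 90,945,000 + 2,150,000×1.8 = 94,815,000; volume = 6,380,000 m³; S = 14.861 PSU
After stage 2: salt = 94,815,000 + 1,100,000×9.2 = 104,935,000; volume = 7,480,000 m³; S = 14.029 PSU
After stage 3: salt = 104,935,000 + 3,860,000×33.7 = 235,017,000; volume = 11,340,000 m³
S = 235,017,000 / 11,340,000 = 20.7246 PSU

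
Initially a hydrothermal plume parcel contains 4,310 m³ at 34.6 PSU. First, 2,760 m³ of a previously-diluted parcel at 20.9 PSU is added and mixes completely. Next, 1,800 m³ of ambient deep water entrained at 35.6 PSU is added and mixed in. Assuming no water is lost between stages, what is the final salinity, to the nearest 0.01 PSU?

30.54 PSU

Mass of salt is conserved:
Initial salt = 4,310×34.6 = 149,126
After stage 1: salt = 149,126 + 2,760×20.9 = 206,810; volume = 7,070 m³; S = 29.252 PSU
After stage 2: salt = 206,810 + 1,800×35.6 = 270,890; volume = 8,870 m³
S = 270,890 / 8,870 = 30.54 PSU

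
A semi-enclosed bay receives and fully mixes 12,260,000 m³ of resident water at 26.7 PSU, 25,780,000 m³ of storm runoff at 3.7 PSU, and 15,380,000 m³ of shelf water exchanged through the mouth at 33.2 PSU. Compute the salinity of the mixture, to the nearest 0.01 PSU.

17.47 PSU

Weighted by volume,
salt = 12,260,000×26.7 + 25,780,000×3.7 + 15,380,000×33.2 = 327,342,000 + 95,386,000 + 510,616,000 = 933,344,000
volume = 12,260,000 + 25,780,000 + 15,380,000 = 53,420,000 m³
S = 933,344,000 / 53,420,000 = 17.4718 PSU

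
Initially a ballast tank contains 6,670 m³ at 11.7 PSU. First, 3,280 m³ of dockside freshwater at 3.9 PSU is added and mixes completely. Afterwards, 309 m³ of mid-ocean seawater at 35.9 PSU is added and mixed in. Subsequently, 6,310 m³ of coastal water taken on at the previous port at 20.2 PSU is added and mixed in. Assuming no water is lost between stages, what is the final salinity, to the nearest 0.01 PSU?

13.84 PSU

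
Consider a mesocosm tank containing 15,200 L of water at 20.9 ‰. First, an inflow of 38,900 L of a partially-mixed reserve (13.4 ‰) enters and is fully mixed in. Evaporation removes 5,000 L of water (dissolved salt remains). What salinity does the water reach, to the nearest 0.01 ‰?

17.09 ‰

After mixing: salt = 15,200×20.9 + 38,900×13.4 = 838,940; volume = 54,100 L
After evaporation: salt unchanged = 838,940; volume = 54,100 − 5,000 = 49,100 L
S = 838,940 / 49,100 = 17.0864 ‰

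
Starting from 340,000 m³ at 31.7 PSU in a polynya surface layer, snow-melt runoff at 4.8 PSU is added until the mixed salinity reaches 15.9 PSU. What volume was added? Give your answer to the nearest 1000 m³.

Salt balance: 340,000×31.7 + V×4.8 = (340,000+V)×15.9
10,778,000 + 4.8V = 5,406,000 + 15.9V
5,372,000 = 11.1V
V = 483,963.96 m³

484000 m³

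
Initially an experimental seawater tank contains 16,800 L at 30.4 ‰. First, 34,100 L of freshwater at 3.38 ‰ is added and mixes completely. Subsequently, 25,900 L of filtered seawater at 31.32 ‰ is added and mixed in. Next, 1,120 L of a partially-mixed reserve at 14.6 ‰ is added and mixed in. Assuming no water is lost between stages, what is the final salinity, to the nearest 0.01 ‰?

Mass of salt is conserved:
Initial salt = 16,800×30.4 = 510,720
After stage 1: salt = 510,720 + 34,100×3.38 = 625,978; volume = 50,900 L; S = 12.298 ‰
After stage 2: salt = 625,978 + 25,900×31.32 = 1,437,166; volume = 76,800 L; S = 18.713 ‰
After stage 3: salt = 1,437,166 + 1,120×14.6 = 1,453,518; volume = 77,920 L
S = 1,453,518 / 77,920 = 18.654 ‰

18.65 ‰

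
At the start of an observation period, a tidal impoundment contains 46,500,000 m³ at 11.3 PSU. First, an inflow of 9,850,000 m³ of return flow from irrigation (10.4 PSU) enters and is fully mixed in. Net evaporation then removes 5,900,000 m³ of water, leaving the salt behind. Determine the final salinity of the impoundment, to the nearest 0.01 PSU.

12.45 PSU

After mixing: salt = 46,500,000×11.3 + 9,850,000×10.4 = 627,890,000; volume = 56,350,000 m³
After evaporation: salt unchanged = 627,890,000; volume = 56,350,000 − 5,900,000 = 50,450,000 m³
S = 627,890,000 / 50,450,000 = 12.4458 PSU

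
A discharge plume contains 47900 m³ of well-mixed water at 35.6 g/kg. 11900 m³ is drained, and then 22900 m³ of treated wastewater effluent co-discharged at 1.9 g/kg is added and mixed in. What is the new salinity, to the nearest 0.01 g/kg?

22.50 g/kg

Remaining after removal: 36,000 m³ at 35.6 g/kg (salt = 1,281,600)
After addition: salt = 1,281,600 + 22,900×1.9 = 1,325,110; volume = 58,900 m³
S = 1,325,110 / 58,900 = 22.4976 g/kg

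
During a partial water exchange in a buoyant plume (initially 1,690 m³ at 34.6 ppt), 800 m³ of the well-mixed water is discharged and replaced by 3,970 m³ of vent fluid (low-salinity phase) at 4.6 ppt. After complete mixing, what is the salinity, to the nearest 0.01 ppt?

Remaining after removal: 890 m³ at 34.6 ppt (salt = 30,794)
After addition: salt = 30,794 + 3,970×4.6 = 49,056; volume = 4,860 m³
S = 49,056 / 4,860 = 10.0938 ppt

10.09 ppt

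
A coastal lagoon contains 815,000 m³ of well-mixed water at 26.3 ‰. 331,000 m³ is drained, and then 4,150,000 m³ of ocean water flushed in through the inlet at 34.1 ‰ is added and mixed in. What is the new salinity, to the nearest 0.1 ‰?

33.3 ‰

Remaining after removal: 484,000 m³ at 26.3 ‰ (salt = 12,729,200)
After addition: salt = 12,729,200 + 4,150,000×34.1 = 154,244,200; volume = 4,634,000 m³
S = 154,244,200 / 4,634,000 = 33.2853 ‰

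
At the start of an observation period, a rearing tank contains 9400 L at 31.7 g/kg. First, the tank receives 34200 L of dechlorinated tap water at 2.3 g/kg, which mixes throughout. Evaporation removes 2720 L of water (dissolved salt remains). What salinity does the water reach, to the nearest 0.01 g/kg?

After mixing: salt = 9,400×31.7 + 34,200×2.3 = 376,640; volume = 43,600 L
After evaporation: salt unchanged = 376,640; volume = 43,600 − 2,720 = 40,880 L
S = 376,640 / 40,880 = 9.2133 g/kg

9.21 g/kg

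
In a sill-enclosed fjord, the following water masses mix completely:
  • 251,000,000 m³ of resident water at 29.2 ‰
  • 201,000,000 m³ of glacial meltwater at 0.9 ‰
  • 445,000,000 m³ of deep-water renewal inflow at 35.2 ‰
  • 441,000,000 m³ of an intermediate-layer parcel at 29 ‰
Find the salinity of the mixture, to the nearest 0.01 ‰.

26.88 ‰

Salt balance:
salt = 251,000,000×29.2 + 201,000,000×0.9 + 445,000,000×35.2 + 441,000,000×29 = 7,329,200,000 + 180,900,000 + 15,664,000,000 + 12,789,000,000 = 35,963,100,000
volume = 251,000,000 + 201,000,000 + 445,000,000 + 441,000,000 = 1,338,000,000 m³
S = 35,963,100,000 / 1,338,000,000 = 26.8783 ‰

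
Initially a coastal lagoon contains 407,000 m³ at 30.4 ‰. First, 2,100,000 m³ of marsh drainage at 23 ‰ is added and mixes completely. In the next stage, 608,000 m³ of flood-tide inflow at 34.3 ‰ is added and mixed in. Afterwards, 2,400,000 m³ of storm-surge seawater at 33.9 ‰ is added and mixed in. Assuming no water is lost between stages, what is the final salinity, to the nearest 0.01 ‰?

Total salt / total volume:
Initial salt = 407,000×30.4 = 12,372,800
After stage 1: salt = 12,372,800 + 2,100,000×23 = 60,672,800; volume = 2,507,000 m³; S = 24.201 ‰
After stage 2: salt = 60,672,800 + 608,000×34.3 = 81,527,200; volume = 3,115,000 m³; S = 26.172 ‰
After stage 3: salt = 81,527,200 + 2,400,000×33.9 = 162,887,200; volume = 5,515,000 m³
S = 162,887,200 / 5,515,000 = 29.5353 ‰

29.54 ‰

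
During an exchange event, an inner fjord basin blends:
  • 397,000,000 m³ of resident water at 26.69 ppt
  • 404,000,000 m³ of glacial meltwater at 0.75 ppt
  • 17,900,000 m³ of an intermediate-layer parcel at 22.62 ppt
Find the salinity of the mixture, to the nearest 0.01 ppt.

13.80 ppt

Total salt / total volume:
salt = 397,000,000×26.69 + 404,000,000×0.75 + 17,900,000×22.62 = 10,595,930,000 + 303,000,000 + 404,898,000 = 11,303,828,000
volume = 397,000,000 + 404,000,000 + 17,900,000 = 818,900,000 m³
S = 11,303,828,000 / 818,900,000 = 13.8037 ppt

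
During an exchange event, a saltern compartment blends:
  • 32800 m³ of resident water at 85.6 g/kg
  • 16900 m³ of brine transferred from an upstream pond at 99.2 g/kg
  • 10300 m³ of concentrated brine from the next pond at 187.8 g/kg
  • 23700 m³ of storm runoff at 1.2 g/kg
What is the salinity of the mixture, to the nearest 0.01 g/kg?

77.02 g/kg

Total salt / total volume:
salt = 32,800×85.6 + 16,900×99.2 + 10,300×187.8 + 23,700×1.2 = 2,807,680 + 1,676,480 + 1,934,340 + 28,440 = 6,446,940
volume = 32,800 + 16,900 + 10,300 + 23,700 = 83,700 m³
S = 6,446,940 / 83,700 = 77.0244 g/kg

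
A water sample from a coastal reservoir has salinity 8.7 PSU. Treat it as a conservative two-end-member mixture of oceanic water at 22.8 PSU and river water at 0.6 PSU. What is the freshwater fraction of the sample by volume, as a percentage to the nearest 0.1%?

Let f be the freshwater fraction. Salt balance per unit volume:
f×0.6 + (1−f)×22.8 = 8.7
f = (22.8 − 8.7) / (22.8 − 0.6) = 14.1/22.2 = 0.6351

63.5%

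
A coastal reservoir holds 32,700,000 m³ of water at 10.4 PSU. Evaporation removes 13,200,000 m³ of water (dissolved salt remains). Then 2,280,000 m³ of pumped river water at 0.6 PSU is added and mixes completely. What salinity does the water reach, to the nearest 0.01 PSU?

15.68 PSU

After evaporation: salt = 32,700,000×10.4 = 340,080,000; volume = 32,700,000 − 13,200,000 = 19,500,000 m³
After mixing: salt = 340,080,000 + 2,280,000×0.6 = 341,448,000; volume = 19,500,000 + 2,280,000 = 21,780,000 m³
S = 341,448,000 / 21,780,000 = 15.6771 PSU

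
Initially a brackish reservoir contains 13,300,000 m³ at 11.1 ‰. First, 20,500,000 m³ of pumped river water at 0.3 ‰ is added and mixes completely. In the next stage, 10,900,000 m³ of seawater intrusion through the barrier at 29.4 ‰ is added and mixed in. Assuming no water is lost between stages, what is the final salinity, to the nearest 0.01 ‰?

10.61 ‰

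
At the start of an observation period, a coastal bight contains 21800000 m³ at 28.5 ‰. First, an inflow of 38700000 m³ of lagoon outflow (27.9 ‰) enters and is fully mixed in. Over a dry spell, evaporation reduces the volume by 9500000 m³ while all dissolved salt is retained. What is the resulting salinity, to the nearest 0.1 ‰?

33.4 ‰

After mixing: salt = 21,800,000×28.5 + 38,700,000×27.9 = 1,701,030,000; volume = 60,500,000 m³
After evaporation: salt unchanged = 1,701,030,000; volume = 60,500,000 − 9,500,000 = 51,000,000 m³
S = 1,701,030,000 / 51,000,000 = 33.3535 ‰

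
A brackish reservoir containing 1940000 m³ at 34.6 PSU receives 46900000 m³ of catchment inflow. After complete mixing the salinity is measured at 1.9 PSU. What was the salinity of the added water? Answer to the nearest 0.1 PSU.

Salt balance: 1,940,000×34.6 + 46,900,000×S = 48,840,000×1.9
67,124,000 + 46,900,000·S = 92,796,000
S = (92,796,000 − 67,124,000) / 46,900,000 = 0.5474 PSU

0.5 PSU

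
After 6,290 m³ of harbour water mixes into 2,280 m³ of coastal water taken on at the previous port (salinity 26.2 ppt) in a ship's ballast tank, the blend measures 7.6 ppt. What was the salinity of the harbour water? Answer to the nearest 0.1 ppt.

Salt balance: 2,280×26.2 + 6,290×S = 8,570×7.6
59,736 + 6,290·S = 65,132
S = (65,132 − 59,736) / 6,290 = 0.8579 ppt

0.9 ppt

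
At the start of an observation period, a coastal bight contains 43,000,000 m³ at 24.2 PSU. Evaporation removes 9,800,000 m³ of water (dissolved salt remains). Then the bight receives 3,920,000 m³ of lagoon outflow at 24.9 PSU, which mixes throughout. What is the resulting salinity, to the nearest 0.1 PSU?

30.7 PSU

After evaporation: salt = 43,000,000×24.2 = 1,040,600,000; volume = 43,000,000 − 9,800,000 = 33,200,000 m³
After mixing: salt = 1,040,600,000 + 3,920,000×24.9 = 1,138,208,000; volume = 33,200,000 + 3,920,000 = 37,120,000 m³
S = 1,138,208,000 / 37,120,000 = 30.6629 PSU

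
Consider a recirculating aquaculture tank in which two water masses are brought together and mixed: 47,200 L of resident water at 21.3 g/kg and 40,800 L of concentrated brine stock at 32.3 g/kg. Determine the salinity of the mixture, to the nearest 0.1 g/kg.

26.4 g/kg

Salt balance:
salt = 47,200×21.3 + 40,800×32.3 = 1,005,360 + 1,317,840 = 2,323,200
volume = 47,200 + 40,800 = 88,000 L
S = 2,323,200 / 88,000 = 26.4 g/kg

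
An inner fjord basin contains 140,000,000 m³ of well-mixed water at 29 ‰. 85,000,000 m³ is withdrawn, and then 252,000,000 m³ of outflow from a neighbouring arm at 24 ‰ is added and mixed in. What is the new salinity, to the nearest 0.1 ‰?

24.9 ‰

Remaining after removal: 55,000,000 m³ at 29 ‰ (salt = 1,595,000,000)
After addition: salt = 1,595,000,000 + 252,000,000×24 = 7,643,000,000; volume = 307,000,000 m³
S = 7,643,000,000 / 307,000,000 = 24.8958 ‰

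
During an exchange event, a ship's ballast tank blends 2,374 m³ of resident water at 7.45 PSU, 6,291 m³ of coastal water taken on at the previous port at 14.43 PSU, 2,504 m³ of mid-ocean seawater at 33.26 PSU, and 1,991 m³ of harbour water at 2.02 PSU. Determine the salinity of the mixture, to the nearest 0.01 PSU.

Total salt / total volume:
salt = 2,374×7.45 + 6,291×14.43 + 2,504×33.26 + 1,991×2.02 = 17,686.3 + 90,779.13 + 83,283.04 + 4,021.82 = 195,770.29
volume = 2,374 + 6,291 + 2,504 + 1,991 = 13,160 m³
S = 195,770.29 / 13,160 = 14.8762 PSU

14.88 PSU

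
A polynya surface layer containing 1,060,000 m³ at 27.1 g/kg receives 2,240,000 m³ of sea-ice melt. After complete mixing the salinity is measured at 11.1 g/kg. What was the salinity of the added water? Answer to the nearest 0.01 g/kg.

3.53 g/kg

Salt balance: 1,060,000×27.1 + 2,240,000×S = 3,300,000×11.1
28,726,000 + 2,240,000·S = 36,630,000
S = (36,630,000 − 28,726,000) / 2,240,000 = 3.5286 g/kg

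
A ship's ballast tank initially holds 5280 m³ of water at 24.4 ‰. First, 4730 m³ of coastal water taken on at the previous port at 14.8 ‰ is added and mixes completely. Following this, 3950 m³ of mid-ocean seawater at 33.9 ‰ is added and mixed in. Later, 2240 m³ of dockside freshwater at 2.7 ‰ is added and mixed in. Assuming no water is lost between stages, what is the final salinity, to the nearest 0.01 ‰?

20.91 ‰

Salt balance:
Initial salt = 5,280×24.4 = 128,832
After stage 1: salt = 128,832 + 4,730×14.8 = 198,836; volume = 10,010 m³; S = 19.864 ‰
After stage 2: salt = 198,836 + 3,950×33.9 = 332,741; volume = 13,960 m³; S = 23.835 ‰
After stage 3: salt = 332,741 + 2,240×2.7 = 338,789; volume = 16,200 m³
S = 338,789 / 16,200 = 20.9129 ‰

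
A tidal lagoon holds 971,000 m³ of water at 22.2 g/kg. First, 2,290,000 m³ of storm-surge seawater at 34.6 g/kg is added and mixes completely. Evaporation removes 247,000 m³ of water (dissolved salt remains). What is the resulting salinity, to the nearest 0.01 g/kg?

33.44 g/kg

After mixing: salt = 971,000×22.2 + 2,290,000×34.6 = 100,790,200; volume = 3,261,000 m³
After evaporation: salt unchanged = 100,790,200; volume = 3,261,000 − 247,000 = 3,014,000 m³
S = 100,790,200 / 3,014,000 = 33.4407 g/kg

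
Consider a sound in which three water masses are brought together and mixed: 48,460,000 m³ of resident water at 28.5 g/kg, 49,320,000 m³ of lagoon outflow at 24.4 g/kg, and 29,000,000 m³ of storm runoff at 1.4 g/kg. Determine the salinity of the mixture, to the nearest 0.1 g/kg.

20.7 g/kg

Mass of salt is conserved:
salt = 48,460,000×28.5 + 49,320,000×24.4 + 29,000,000×1.4 = 1,381,110,000 + 1,203,408,000 + 40,600,000 = 2,625,118,000
volume = 48,460,000 + 49,320,000 + 29,000,000 = 126,780,000 m³
S = 2,625,118,000 / 126,780,000 = 20.706 g/kg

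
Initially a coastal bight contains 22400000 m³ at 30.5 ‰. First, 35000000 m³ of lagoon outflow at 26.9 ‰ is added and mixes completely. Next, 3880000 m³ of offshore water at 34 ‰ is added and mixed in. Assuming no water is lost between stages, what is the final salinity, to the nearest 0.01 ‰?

Conserving salt mass:
Initial salt = 22,400,000×30.5 = 683,200,000
After stage 1: salt = 683,200,000 + 35,000,000×26.9 = 1,624,700,000; volume = 57,400,000 m³; S = 28.305 ‰
After stage 2: salt = 1,624,700,000 + 3,880,000×34 = 1,756,620,000; volume = 61,280,000 m³
S = 1,756,620,000 / 61,280,000 = 28.6655 ‰

28.67 ‰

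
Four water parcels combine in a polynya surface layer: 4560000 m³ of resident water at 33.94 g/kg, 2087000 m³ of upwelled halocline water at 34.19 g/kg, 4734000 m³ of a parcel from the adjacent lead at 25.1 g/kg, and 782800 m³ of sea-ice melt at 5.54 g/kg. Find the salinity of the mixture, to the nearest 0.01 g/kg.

28.71 g/kg

Total salt / total volume:
salt = 4,560,000×33.94 + 2,087,000×34.19 + 4,734,000×25.1 + 782,800×5.54 = 154,766,400 + 71,354,530 + 118,823,400 + 4,336,712 = 349,281,042
volume = 4,560,000 + 2,087,000 + 4,734,000 + 782,800 = 12,163,800 m³
S = 349,281,042 / 12,163,800 = 28.7148 g/kg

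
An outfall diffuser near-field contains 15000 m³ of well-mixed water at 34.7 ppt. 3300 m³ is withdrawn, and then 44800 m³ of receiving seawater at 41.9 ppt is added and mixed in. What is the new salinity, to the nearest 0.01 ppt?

40.41 ppt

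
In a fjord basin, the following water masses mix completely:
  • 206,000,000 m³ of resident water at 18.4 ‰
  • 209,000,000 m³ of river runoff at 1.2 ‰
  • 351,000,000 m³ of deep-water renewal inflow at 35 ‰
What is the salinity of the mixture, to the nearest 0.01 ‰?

21.31 ‰

Conserving salt mass:
salt = 206,000,000×18.4 + 209,000,000×1.2 + 351,000,000×35 = 3,790,400,000 + 250,800,000 + 12,285,000,000 = 16,326,200,000
volume = 206,000,000 + 209,000,000 + 351,000,000 = 766,000,000 m³
S = 16,326,200,000 / 766,000,000 = 21.3136 ‰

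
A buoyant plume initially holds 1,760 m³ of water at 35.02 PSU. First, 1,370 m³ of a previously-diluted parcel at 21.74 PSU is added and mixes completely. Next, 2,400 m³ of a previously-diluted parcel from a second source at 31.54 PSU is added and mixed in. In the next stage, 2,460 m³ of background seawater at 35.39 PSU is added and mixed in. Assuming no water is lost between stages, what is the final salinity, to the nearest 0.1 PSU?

Total salt / total volume:
Initial salt = 1,760×35.02 = 61,635.2
After stage 1: salt = 61,635.2 + 1,370×21.74 = 91,419; volume = 3,130 m³; S = 29.207 PSU
After stage 2: salt = 91,419 + 2,400×31.54 = 167,115; volume = 5,530 m³; S = 30.22 PSU
After stage 3: salt = 167,115 + 2,460×35.39 = 254,174.4; volume = 7,990 m³
S = 254,174.4 / 7,990 = 31.8116 PSU

31.8 PSU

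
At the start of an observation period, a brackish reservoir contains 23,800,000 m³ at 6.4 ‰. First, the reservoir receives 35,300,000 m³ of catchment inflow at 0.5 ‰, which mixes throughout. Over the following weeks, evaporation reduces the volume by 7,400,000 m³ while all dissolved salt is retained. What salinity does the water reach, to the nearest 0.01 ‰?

After mixing: salt = 23,800,000×6.4 + 35,300,000×0.5 = 169,970,000; volume = 59,100,000 m³
After evaporation: salt unchanged = 169,970,000; volume = 59,100,000 − 7,400,000 = 51,700,000 m³
S = 169,970,000 / 51,700,000 = 3.2876 ‰

3.29 ‰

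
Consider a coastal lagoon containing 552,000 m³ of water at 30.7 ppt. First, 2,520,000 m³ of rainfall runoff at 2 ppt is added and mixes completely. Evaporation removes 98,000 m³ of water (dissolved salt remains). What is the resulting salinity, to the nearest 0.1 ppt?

After mixing: salt = 552,000×30.7 + 2,520,000×2 = 21,986,400; volume = 3,072,000 m³
After evaporation: salt unchanged = 21,986,400; volume = 3,072,000 − 98,000 = 2,974,000 m³
S = 21,986,400 / 2,974,000 = 7.3929 ppt

7.4 ppt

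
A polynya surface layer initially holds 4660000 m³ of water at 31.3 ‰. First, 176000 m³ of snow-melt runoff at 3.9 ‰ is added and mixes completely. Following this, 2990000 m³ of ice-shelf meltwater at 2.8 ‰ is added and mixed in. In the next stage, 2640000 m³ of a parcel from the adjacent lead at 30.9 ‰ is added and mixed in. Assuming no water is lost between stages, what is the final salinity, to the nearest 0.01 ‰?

Conserving salt mass:
Initial salt = 4,660,000×31.3 = 145,858,000
After stage 1: salt = 145,858,000 + 176,000×3.9 = 146,544,400; volume = 4,836,000 m³; S = 30.303 ‰
After stage 2: salt = 146,544,400 + 2,990,000×2.8 = 154,916,400; volume = 7,826,000 m³; S = 19.795 ‰
After stage 3: salt = 154,916,400 + 2,640,000×30.9 = 236,492,400; volume = 10,466,000 m³
S = 236,492,400 / 10,466,000 = 22.5963 ‰

22.60 ‰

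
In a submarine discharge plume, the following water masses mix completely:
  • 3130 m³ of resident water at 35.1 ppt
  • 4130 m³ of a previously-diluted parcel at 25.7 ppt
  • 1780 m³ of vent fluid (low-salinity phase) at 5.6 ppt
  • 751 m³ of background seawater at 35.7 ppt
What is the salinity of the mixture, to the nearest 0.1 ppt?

Weighted by volume,
salt = 3,130×35.1 + 4,130×25.7 + 1,780×5.6 + 751×35.7 = 109,863 + 106,141 + 9,968 + 26,810.7 = 252,782.7
volume = 3,130 + 4,130 + 1,780 + 751 = 9,791 m³
S = 252,782.7 / 9,791 = 25.818 ppt

25.8 ppt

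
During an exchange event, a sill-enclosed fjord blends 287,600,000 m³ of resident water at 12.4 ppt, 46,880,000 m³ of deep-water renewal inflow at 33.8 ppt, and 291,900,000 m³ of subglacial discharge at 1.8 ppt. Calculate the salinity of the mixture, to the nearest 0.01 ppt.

Weighted by volume,
salt = 287,600,000×12.4 + 46,880,000×33.8 + 291,900,000×1.8 = 3,566,240,000 + 1,584,544,000 + 525,420,000 = 5,676,204,000
volume = 287,600,000 + 46,880,000 + 291,900,000 = 626,380,000 m³
S = 5,676,204,000 / 626,380,000 = 9.0619 ppt

9.06 ppt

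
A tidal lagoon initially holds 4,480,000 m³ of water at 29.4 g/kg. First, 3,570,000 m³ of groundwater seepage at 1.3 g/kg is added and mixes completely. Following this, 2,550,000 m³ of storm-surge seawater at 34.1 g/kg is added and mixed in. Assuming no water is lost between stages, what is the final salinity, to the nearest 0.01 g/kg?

Salt balance:
Initial salt = 4,480,000×29.4 = 131,712,000
After stage 1: salt = 131,712,000 + 3,570,000×1.3 = 136,353,000; volume = 8,050,000 m³; S = 16.938 g/kg
After stage 2: salt = 136,353,000 + 2,550,000×34.1 = 223,308,000; volume = 10,600,000 m³
S = 223,308,000 / 10,600,000 = 21.0668 g/kg

21.07 g/kg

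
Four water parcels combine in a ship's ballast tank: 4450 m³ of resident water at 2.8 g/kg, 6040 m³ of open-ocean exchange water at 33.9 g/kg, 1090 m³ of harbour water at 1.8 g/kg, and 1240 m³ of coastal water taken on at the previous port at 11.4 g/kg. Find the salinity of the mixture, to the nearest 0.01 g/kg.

18.20 g/kg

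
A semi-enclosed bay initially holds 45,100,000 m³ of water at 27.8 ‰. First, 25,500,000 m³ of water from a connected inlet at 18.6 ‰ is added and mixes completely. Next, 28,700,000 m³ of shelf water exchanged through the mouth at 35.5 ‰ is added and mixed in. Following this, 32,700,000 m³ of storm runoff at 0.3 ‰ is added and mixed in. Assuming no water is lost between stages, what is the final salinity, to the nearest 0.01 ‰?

By conservation of dissolved salt,
Initial salt = 45,100,000×27.8 = 1,253,780,000
After stage 1: salt = 1,253,780,000 + 25,500,000×18.6 = 1,728,080,000; volume = 70,600,000 m³; S = 24.477 ‰
After stage 2: salt = 1,728,080,000 + 28,700,000×35.5 = 2,746,930,000; volume = 99,300,000 m³; S = 27.663 ‰
After stage 3: salt = 2,746,930,000 + 32,700,000×0.3 = 2,756,740,000; volume = 132,000,000 m³
S = 2,756,740,000 / 132,000,000 = 20.8844 ‰

20.88 ‰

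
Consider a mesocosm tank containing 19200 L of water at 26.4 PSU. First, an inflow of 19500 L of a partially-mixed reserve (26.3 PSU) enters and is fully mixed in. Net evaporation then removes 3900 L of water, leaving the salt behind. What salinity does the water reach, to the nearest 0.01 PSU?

29.30 PSU

After mixing: salt = 19,200×26.4 + 19,500×26.3 = 1,019,730; volume = 38,700 L
After evaporation: salt unchanged = 1,019,730; volume = 38,700 − 3,900 = 34,800 L
S = 1,019,730 / 34,800 = 29.3026 PSU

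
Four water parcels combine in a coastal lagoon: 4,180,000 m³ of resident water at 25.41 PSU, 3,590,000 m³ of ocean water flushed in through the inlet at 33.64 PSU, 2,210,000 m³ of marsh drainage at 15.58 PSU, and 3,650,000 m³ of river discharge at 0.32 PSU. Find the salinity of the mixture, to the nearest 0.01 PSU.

Salt balance:
salt = 4,180,000×25.41 + 3,590,000×33.64 + 2,210,000×15.58 + 3,650,000×0.32 = 106,213,800 + 120,767,600 + 34,431,800 + 1,168,000 = 262,581,200
volume = 4,180,000 + 3,590,000 + 2,210,000 + 3,650,000 = 13,630,000 m³
S = 262,581,200 / 13,630,000 = 19.2649 PSU

19.26 PSU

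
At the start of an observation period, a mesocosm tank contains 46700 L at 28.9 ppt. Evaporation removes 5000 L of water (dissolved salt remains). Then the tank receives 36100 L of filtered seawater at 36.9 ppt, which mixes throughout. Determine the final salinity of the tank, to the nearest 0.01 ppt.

After evaporation: salt = 46,700×28.9 = 1,349,630; volume = 46,700 − 5,000 = 41,700 L
After mixing: salt = 1,349,630 + 36,100×36.9 = 2,681,720; volume = 41,700 + 36,100 = 77,800 L
S = 2,681,720 / 77,800 = 34.4694 ppt

34.47 ppt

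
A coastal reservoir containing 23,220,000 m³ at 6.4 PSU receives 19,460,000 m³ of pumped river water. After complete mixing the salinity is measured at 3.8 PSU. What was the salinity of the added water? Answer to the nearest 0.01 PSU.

Salt balance: 23,220,000×6.4 + 19,460,000×S = 42,680,000×3.8
148,608,000 + 19,460,000·S = 162,184,000
S = (162,184,000 − 148,608,000) / 19,460,000 = 0.6976 PSU

0.70 PSU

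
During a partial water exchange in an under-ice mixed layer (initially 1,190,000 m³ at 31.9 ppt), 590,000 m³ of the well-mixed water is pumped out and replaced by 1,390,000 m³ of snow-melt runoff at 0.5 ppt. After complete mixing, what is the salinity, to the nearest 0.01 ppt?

9.97 ppt

Remaining after removal: 600,000 m³ at 31.9 ppt (salt = 19,140,000)
After addition: salt = 19,140,000 + 1,390,000×0.5 = 19,835,000; volume = 1,990,000 m³
S = 19,835,000 / 1,990,000 = 9.9673 ppt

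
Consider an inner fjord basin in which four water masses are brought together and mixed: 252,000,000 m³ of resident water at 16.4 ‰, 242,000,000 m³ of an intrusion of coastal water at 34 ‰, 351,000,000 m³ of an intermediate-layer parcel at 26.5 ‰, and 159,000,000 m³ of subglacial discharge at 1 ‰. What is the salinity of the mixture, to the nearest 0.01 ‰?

Weighted by volume,
salt = 252,000,000×16.4 + 242,000,000×34 + 351,000,000×26.5 + 159,000,000×1 = 4,132,800,000 + 8,228,000,000 + 9,301,500,000 + 159,000,000 = 21,821,300,000
volume = 252,000,000 + 242,000,000 + 351,000,000 + 159,000,000 = 1,004,000,000 m³
S = 21,821,300,000 / 1,004,000,000 = 21.7344 ‰

21.73 ‰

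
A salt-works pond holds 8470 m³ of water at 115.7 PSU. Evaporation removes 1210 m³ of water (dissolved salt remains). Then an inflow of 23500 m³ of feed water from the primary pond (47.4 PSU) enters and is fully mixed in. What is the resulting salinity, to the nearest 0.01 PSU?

68.07 PSU

After evaporation: salt = 8,470×115.7 = 979,979; volume = 8,470 − 1,210 = 7,260 m³
After mixing: salt = 979,979 + 23,500×47.4 = 2,093,879; volume = 7,260 + 23,500 = 30,760 m³
S = 2,093,879 / 30,760 = 68.0715 PSU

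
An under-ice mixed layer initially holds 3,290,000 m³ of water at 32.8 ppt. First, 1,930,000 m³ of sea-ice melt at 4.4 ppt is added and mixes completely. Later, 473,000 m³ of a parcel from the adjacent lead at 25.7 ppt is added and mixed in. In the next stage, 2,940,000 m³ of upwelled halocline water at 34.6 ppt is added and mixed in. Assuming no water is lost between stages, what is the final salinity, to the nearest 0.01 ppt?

Total salt / total volume:
Initial salt = 3,290,000×32.8 = 107,912,000
After stage 1: salt = 107,912,000 + 1,930,000×4.4 = 116,404,000; volume = 5,220,000 m³; S = 22.3 ppt
After stage 2: salt = 116,404,000 + 473,000×25.7 = 128,560,100; volume = 5,693,000 m³; S = 22.582 ppt
After stage 3: salt = 128,560,100 + 2,940,000×34.6 = 230,284,100; volume = 8,633,000 m³
S = 230,284,100 / 8,633,000 = 26.6749 ppt

26.67 ppt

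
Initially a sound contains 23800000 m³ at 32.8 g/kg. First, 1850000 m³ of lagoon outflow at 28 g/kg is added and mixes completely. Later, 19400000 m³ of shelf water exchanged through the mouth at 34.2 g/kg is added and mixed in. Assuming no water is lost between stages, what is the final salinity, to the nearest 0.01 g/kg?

33.21 g/kg

Mass of salt is conserved:
Initial salt = 23,800,000×32.8 = 780,640,000
After stage 1: salt = 780,640,000 + 1,850,000×28 = 832,440,000; volume = 25,650,000 m³; S = 32.454 g/kg
After stage 2: salt = 832,440,000 + 19,400,000×34.2 = 1,495,920,000; volume = 45,050,000 m³
S = 1,495,920,000 / 45,050,000 = 33.2058 g/kg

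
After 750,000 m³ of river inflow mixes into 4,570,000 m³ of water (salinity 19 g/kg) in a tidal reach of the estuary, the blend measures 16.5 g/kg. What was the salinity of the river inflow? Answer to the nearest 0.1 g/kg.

1.3 g/kg

Salt balance: 4,570,000×19 + 750,000×S = 5,320,000×16.5
86,830,000 + 750,000·S = 87,780,000
S = (87,780,000 − 86,830,000) / 750,000 = 1.2667 g/kg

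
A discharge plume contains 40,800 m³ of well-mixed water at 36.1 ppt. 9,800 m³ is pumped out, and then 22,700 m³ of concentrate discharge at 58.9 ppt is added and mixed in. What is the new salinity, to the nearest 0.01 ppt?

Remaining after removal: 31,000 m³ at 36.1 ppt (salt = 1,119,100)
After addition: salt = 1,119,100 + 22,700×58.9 = 2,456,130; volume = 53,700 m³
S = 2,456,130 / 53,700 = 45.738 ppt

45.74 ppt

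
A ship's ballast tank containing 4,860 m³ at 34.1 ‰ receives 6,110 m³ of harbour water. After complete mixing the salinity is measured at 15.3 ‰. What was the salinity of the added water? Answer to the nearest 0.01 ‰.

Salt balance: 4,860×34.1 + 6,110×S = 10,970×15.3
165,726 + 6,110·S = 167,841
S = (167,841 − 165,726) / 6,110 = 0.3462 ‰

0.35 ‰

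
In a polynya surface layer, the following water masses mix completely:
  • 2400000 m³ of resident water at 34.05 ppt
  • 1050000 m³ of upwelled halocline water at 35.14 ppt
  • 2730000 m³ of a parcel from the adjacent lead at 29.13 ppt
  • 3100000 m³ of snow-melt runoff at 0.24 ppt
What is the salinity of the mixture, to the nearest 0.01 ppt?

21.43 ppt

Mass of salt is conserved:
salt = 2,400,000×34.05 + 1,050,000×35.14 + 2,730,000×29.13 + 3,100,000×0.24 = 81,720,000 + 36,897,000 + 79,524,900 + 744,000 = 198,885,900
volume = 2,400,000 + 1,050,000 + 2,730,000 + 3,100,000 = 9,280,000 m³
S = 198,885,900 / 9,280,000 = 21.4317 ppt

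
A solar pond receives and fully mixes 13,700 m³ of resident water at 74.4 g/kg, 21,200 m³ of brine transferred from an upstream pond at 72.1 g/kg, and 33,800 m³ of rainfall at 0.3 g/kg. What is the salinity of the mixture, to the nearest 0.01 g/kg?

37.23 g/kg

Salt balance:
salt = 13,700×74.4 + 21,200×72.1 + 33,800×0.3 = 1,019,280 + 1,528,520 + 10,140 = 2,557,940
volume = 13,700 + 21,200 + 33,800 = 68,700 m³
S = 2,557,940 / 68,700 = 37.2335 g/kg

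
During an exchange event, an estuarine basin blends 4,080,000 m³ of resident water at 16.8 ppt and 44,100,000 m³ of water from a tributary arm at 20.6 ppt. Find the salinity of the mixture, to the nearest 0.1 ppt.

20.3 ppt

Weighted by volume,
salt = 4,080,000×16.8 + 44,100,000×20.6 = 68,544,000 + 908,460,000 = 977,004,000
volume = 4,080,000 + 44,100,000 = 48,180,000 m³
S = 977,004,000 / 48,180,000 = 20.278 ppt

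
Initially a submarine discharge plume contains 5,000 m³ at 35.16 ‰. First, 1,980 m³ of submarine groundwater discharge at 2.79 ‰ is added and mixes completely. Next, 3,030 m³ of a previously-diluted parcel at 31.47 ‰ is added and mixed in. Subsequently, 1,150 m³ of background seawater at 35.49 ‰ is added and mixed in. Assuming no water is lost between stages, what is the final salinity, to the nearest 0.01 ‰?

Salt balance:
Initial salt = 5,000×35.16 = 175,800
After stage 1: salt = 175,800 + 1,980×2.79 = 181,324.2; volume = 6,980 m³; S = 25.978 ‰
After stage 2: salt = 181,324.2 + 3,030×31.47 = 276,678.3; volume = 10,010 m³; S = 27.64 ‰
After stage 3: salt = 276,678.3 + 1,150×35.49 = 317,491.8; volume = 11,160 m³
S = 317,491.8 / 11,160 = 28.4491 ‰

28.45 ‰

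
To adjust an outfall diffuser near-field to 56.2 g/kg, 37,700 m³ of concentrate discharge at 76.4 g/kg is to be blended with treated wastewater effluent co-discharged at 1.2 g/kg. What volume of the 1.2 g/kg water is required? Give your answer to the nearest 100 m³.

13800 m³

Salt balance: 37,700×76.4 + V×1.2 = (37,700+V)×56.2
2,880,280 + 1.2V = 2,118,740 + 56.2V
761,540 = 55V
V = 13,846.18 m³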